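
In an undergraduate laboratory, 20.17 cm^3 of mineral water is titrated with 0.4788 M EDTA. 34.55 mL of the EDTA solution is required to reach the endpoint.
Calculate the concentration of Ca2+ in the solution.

0.8202 M

Ca^2+ + EDTA^4- → [Ca(EDTA)]^2-
n(EDTA) = 0.03455 L × 0.4788 mol/L = 0.01654 mol
n(Ca2+) = 0.01654 mol (1:1 mole ratio)
[Ca2+] = 0.01654 mol / 0.02017 L = 0.8202 mol/L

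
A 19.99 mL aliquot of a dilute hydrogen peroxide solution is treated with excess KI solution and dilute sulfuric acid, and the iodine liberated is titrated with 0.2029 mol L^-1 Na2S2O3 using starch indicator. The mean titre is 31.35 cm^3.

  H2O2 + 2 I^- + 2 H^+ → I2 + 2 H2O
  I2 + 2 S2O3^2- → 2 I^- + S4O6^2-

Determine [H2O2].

0.1591 mol/L

n(S2O3^2-) = 0.03135 × 0.2029 = 6.361 × 10^-3 mol
n(I2) = n(S2O3^2-)/2 = 3.180 × 10^-3 mol
n(H2O2) in the aliquot = 3.180 × 10^-3 mol (1:1 ratio)
[H2O2] = 3.180 × 10^-3 / 0.01999 = 0.1591 mol/L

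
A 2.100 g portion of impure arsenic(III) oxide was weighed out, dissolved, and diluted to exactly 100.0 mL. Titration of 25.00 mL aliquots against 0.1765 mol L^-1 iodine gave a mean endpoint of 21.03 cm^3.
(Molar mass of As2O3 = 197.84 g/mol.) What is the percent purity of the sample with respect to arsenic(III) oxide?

69.94 %

As2O3 + 2 I2 + 2 H2O → As2O5 + 4 HI
n(I2) per titration = 0.02103 × 0.1765 = 3.712 × 10^-3 mol
From the 1:2 ratio, n(As2O3) in each aliquot = 1/2 × 3.712 × 10^-3 = 1.856 × 10^-3 mol
n(As2O3) in the whole flask = 1.856 × 10^-3 × 100.0/25.00 = 7.424 × 10^-3 mol
mass of As2O3 = 7.424 × 10^-3 × 197.84 = 1.469 g
% As2O3 = 1.469 / 2.100 × 100 = 69.94 %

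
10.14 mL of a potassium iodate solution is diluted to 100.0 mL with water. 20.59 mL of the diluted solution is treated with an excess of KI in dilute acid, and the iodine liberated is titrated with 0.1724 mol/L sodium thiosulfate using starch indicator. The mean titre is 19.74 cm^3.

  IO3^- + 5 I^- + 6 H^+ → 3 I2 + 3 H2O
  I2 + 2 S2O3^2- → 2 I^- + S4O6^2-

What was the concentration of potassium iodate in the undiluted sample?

n(S2O3^2-) = 0.01974 × 0.1724 = 3.403 × 10^-3 mol
n(I2) = n(S2O3^2-)/2 = 1.702 × 10^-3 mol
From the 1:3 ratio, n(IO3^-) in the aliquot = 1/3 × 1.702 × 10^-3 = 5.672 × 10^-4 mol
[IO3^-]_dilute = 5.672 × 10^-4 / 0.02059 = 0.02755 mol/L
[IO3^-]_original = 0.02755 × 100.0/10.14 = 0.2717 mol/L

0.2717 mol/L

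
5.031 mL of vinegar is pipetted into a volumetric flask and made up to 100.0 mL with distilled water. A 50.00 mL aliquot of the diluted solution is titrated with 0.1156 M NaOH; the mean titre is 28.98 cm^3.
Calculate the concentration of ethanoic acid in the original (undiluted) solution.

1.332 M

CH3COOH + NaOH → CH3COONa + H2O
n(NaOH) = 0.02898 × 0.1156 = 3.350 × 10^-3 mol
n(CH3COOH) in the aliquot = 3.350 × 10^-3 mol (1:1 ratio)
[CH3COOH]_dilute = 3.350 × 10^-3 / 0.05000 = 0.06700 mol/L
Dilution factor = 100.0 / 5.031 = 19.88
[CH3COOH]_stock = 0.06700 × 19.88 = 1.332 mol/L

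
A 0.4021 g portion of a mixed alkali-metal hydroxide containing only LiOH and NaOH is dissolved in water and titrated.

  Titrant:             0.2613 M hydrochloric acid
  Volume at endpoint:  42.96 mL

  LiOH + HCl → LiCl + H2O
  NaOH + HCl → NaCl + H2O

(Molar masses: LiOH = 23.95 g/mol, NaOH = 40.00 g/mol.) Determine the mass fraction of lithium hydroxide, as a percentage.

n(HCl) = 0.04296 × 0.2613 = 0.01123 mol
Let x = n(LiOH), y = n(NaOH).
Titrant: 1x + 1y = 0.01123;  mass: 23.95x + 40.00y = 0.4021
Solving, x = 2.923 × 10^-3 mol, y = 8.302 × 10^-3 mol
mass of LiOH = 2.923 × 10^-3 × 23.95 = 0.07001 g
% LiOH = 0.07001 / 0.4021 × 100 = 17.41 %

17.41 %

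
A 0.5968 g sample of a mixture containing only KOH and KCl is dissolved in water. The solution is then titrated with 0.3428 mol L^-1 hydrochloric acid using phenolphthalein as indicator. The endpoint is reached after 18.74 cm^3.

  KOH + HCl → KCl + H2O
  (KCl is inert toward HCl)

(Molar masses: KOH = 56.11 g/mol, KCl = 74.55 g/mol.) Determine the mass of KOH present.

0.3605 g

n(HCl) = 0.01874 × 0.3428 = 6.424 × 10^-3 mol
Let x = n(KOH), y = n(KCl).
Titrant: 1x = 6.424 × 10^-3;  mass: 56.11x + 74.55y = 0.5968
Solving, x = 6.424 × 10^-3 mol, y = 3.170 × 10^-3 mol
mass of KOH = 6.424 × 10^-3 × 56.11 = 0.3605 g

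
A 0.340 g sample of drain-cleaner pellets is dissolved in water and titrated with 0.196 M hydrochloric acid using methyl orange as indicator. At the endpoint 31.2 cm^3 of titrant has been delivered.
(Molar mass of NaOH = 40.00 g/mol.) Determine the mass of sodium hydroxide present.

0.245 g

NaOH + HCl → NaCl + H2O
n(HCl) = 0.0312 L × 0.196 mol/L = 6.12 × 10^-3 mol
n(NaOH) = 6.12 × 10^-3 mol (1:1 ratio)
mass of NaOH = 6.12 × 10^-3 × 40.00 g/mol = 0.245 g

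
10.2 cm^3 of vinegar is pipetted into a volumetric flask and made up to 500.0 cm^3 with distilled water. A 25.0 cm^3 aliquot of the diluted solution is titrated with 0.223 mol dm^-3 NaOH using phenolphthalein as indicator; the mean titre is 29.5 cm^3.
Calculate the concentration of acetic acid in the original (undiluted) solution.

12.9 mol/L

CH3COOH + NaOH → CH3COONa + H2O
n(NaOH) = 0.0295 × 0.223 = 6.58 × 10^-3 mol
n(CH3COOH) in the aliquot = 6.58 × 10^-3 mol (1:1 ratio)
[CH3COOH]_dilute = 6.58 × 10^-3 / 0.0250 = 0.263 mol/L
Dilution factor = 500.0 / 10.2 = 49.02
[CH3COOH]_stock = 0.263 × 49.02 = 12.9 mol/L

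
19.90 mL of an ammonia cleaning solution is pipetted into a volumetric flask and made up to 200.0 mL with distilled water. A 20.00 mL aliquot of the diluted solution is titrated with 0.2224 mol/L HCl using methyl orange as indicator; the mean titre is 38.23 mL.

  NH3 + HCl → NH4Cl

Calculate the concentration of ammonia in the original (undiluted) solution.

n(HCl) = 0.03823 × 0.2224 = 8.502 × 10^-3 mol
n(NH3) in the aliquot = 8.502 × 10^-3 mol (1:1 ratio)
[NH3]_dilute = 8.502 × 10^-3 / 0.02000 = 0.4251 mol/L
Dilution factor = 200.0 / 19.90 = 10.05
[NH3]_stock = 0.4251 × 10.05 = 4.273 mol/L

4.273 mol/L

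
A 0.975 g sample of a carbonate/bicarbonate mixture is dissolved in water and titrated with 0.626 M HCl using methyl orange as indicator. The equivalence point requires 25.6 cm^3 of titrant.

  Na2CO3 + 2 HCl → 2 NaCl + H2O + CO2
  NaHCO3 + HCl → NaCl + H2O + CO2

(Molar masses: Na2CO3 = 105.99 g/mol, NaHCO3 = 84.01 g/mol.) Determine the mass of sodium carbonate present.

n(HCl) = 0.0256 × 0.626 = 0.0160 mol
Let x = n(Na2CO3), y = n(NaHCO3).
Titrant: 2x + 1y = 0.0160;  mass: 105.99x + 84.01y = 0.975
Solving, x = 5.99 × 10^-3 mol, y = 4.05 × 10^-3 mol
mass of Na2CO3 = 5.99 × 10^-3 × 105.99 = 0.634 g

0.634 g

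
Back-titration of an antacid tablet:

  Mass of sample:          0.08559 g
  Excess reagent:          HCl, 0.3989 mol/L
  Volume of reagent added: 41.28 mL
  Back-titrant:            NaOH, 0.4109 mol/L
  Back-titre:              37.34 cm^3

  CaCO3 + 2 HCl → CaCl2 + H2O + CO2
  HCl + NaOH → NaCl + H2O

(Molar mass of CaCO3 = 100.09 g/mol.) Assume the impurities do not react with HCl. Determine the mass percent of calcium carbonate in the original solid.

n(HCl) added = 0.04128 × 0.3989 = 0.01647 mol
n(NaOH) used in back-titration = 0.03734 × 0.4109 = 0.01534 mol
n(HCl) left over = 0.01534 mol (1:1 ratio)
n(HCl) consumed by analyte = 0.01647 − 0.01534 = 1.124 × 10^-3 mol
From the 1:2 ratio, n(CaCO3) = 1/2 × 1.124 × 10^-3 = 5.618 × 10^-4 mol
mass of CaCO3 = 5.618 × 10^-4 × 100.09 = 0.05623 g
% CaCO3 = 0.05623 / 0.08559 × 100 = 65.70 %

65.70 %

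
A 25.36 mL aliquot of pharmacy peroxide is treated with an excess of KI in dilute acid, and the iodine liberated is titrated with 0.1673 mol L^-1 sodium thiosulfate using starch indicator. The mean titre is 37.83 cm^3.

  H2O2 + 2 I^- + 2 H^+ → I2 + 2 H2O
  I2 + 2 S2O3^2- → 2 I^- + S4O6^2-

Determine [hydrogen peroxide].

0.1248 mol/L

n(S2O3^2-) = 0.03783 × 0.1673 = 6.329 × 10^-3 mol
n(I2) = n(S2O3^2-)/2 = 3.164 × 10^-3 mol
n(H2O2) in the aliquot = 3.164 × 10^-3 mol (1:1 ratio)
[H2O2] = 3.164 × 10^-3 / 0.02536 = 0.1248 mol/L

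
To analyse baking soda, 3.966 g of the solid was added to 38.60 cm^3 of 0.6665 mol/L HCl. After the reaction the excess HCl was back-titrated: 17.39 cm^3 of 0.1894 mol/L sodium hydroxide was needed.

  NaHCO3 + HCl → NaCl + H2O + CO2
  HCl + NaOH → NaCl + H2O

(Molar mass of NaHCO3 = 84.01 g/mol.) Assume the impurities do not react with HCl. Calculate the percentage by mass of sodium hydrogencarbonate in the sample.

n(HCl) added = 0.03860 × 0.6665 = 0.02573 mol
n(NaOH) used in back-titration = 0.01739 × 0.1894 = 3.294 × 10^-3 mol
n(HCl) left over = 3.294 × 10^-3 mol (1:1 ratio)
n(HCl) consumed by analyte = 0.02573 − 3.294 × 10^-3 = 0.02243 mol
n(NaHCO3) = 0.02243 mol (1:1 ratio)
mass of NaHCO3 = 0.02243 × 84.01 = 1.885 g
% NaHCO3 = 1.885 / 3.966 × 100 = 47.52 %

47.52 %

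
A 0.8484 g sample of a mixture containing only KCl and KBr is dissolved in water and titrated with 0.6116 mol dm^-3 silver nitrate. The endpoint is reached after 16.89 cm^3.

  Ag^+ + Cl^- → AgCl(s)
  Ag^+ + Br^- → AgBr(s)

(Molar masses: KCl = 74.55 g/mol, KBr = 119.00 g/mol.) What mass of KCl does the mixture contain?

0.6388 g

n(AgNO3) = 0.01689 × 0.6116 = 0.01033 mol
Let x = n(KCl), y = n(KBr).
Titrant: 1x + 1y = 0.01033;  mass: 74.55x + 119.00y = 0.8484
Solving, x = 8.568 × 10^-3 mol, y = 1.762 × 10^-3 mol
mass of KCl = 8.568 × 10^-3 × 74.55 = 0.6388 g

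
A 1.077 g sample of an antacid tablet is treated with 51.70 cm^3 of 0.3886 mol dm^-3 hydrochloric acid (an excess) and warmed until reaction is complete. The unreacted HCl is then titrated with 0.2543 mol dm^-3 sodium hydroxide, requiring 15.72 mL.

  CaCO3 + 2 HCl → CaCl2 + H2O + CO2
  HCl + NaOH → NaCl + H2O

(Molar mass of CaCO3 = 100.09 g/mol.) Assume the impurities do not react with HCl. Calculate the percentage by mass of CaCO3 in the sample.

74.78 %

n(HCl) added = 0.05170 × 0.3886 = 0.02009 mol
n(NaOH) used in back-titration = 0.01572 × 0.2543 = 3.998 × 10^-3 mol
n(HCl) left over = 3.998 × 10^-3 mol (1:1 ratio)
n(HCl) consumed by analyte = 0.02009 − 3.998 × 10^-3 = 0.01609 mol
From the 1:2 ratio, n(CaCO3) = 1/2 × 0.01609 = 8.047 × 10^-3 mol
mass of CaCO3 = 8.047 × 10^-3 × 100.09 = 0.8054 g
% CaCO3 = 0.8054 / 1.077 × 100 = 74.78 %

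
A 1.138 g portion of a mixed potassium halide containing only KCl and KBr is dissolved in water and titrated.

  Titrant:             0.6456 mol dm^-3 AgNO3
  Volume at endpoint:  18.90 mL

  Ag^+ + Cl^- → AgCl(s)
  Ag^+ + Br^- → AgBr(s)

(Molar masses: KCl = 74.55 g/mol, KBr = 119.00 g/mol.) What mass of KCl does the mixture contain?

n(AgNO3) = 0.01890 × 0.6456 = 0.01220 mol
Let x = n(KCl), y = n(KBr).
Titrant: 1x + 1y = 0.01220;  mass: 74.55x + 119.00y = 1.138
Solving, x = 7.065 × 10^-3 mol, y = 5.137 × 10^-3 mol
mass of KCl = 7.065 × 10^-3 × 74.55 = 0.5267 g

0.5267 g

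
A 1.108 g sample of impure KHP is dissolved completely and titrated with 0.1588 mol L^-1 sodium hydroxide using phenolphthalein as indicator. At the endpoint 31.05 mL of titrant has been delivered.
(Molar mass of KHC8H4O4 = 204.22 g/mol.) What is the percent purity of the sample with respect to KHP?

90.88 %

KHC8H4O4 + NaOH → KNaC8H4O4 + H2O
n(NaOH) = 0.03105 L × 0.1588 mol/L = 4.931 × 10^-3 mol
n(KHC8H4O4) = 4.931 × 10^-3 mol (1:1 ratio)
mass of KHC8H4O4 = 4.931 × 10^-3 × 204.22 g/mol = 1.007 g
% KHC8H4O4 = 1.007 / 1.108 × 100 = 90.88 %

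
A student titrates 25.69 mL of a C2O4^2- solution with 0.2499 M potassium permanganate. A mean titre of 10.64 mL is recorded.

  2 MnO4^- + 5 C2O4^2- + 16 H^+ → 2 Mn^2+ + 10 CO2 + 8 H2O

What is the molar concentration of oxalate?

0.2588 M

n(KMnO4) = 0.01064 L × 0.2499 mol/L = 2.659 × 10^-3 mol
From the 5:2 mole ratio, n(C2O4^2-) = 5/2 × 2.659 × 10^-3 = 6.647 × 10^-3 mol
[C2O4^2-] = 6.647 × 10^-3 mol / 0.02569 L = 0.2588 mol/L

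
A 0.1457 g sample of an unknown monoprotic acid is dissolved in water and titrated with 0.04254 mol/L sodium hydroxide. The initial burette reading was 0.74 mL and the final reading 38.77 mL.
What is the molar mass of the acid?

n(NaOH) = 0.03803 L × 0.04254 mol/L = 1.618 × 10^-3 mol
n(HA) = 1.618 × 10^-3 mol (1:1 ratio)
M = m / n = 0.1457 g / 1.618 × 10^-3 mol = 90.06 g/mol

90.06 g/mol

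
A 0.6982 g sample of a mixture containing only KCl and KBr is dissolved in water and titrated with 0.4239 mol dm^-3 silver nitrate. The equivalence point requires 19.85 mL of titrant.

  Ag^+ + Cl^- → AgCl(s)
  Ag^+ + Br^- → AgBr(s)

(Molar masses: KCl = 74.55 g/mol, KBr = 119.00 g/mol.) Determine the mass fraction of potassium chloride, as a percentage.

72.81 %

n(AgNO3) = 0.01985 × 0.4239 = 8.414 × 10^-3 mol
Let x = n(KCl), y = n(KBr).
Titrant: 1x + 1y = 8.414 × 10^-3;  mass: 74.55x + 119.00y = 0.6982
Solving, x = 6.819 × 10^-3 mol, y = 1.595 × 10^-3 mol
mass of KCl = 6.819 × 10^-3 × 74.55 = 0.5084 g
% KCl = 0.5084 / 0.6982 × 100 = 72.81 %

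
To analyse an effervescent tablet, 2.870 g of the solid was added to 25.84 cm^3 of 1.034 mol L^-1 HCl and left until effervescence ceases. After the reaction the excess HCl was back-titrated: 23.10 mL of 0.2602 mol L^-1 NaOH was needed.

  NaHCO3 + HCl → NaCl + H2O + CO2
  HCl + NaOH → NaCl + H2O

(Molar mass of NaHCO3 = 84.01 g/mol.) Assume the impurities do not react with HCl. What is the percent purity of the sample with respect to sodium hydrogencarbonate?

60.62 %

n(HCl) added = 0.02584 × 1.034 = 0.02672 mol
n(NaOH) used in back-titration = 0.02310 × 0.2602 = 6.011 × 10^-3 mol
n(HCl) left over = 6.011 × 10^-3 mol (1:1 ratio)
n(HCl) consumed by analyte = 0.02672 − 6.011 × 10^-3 = 0.02071 mol
n(NaHCO3) = 0.02071 mol (1:1 ratio)
mass of NaHCO3 = 0.02071 × 84.01 = 1.740 g
% NaHCO3 = 1.740 / 2.870 × 100 = 60.62 %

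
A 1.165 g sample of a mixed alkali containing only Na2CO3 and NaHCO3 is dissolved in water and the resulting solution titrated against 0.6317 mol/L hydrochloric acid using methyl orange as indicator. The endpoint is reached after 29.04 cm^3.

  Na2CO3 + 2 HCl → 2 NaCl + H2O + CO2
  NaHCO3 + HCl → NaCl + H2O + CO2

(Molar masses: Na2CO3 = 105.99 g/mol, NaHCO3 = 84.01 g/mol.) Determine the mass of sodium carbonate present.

0.6427 g

n(HCl) = 0.02904 × 0.6317 = 0.01834 mol
Let x = n(Na2CO3), y = n(NaHCO3).
Titrant: 2x + 1y = 0.01834;  mass: 105.99x + 84.01y = 1.165
Solving, x = 6.064 × 10^-3 mol, y = 6.217 × 10^-3 mol
mass of Na2CO3 = 6.064 × 10^-3 × 105.99 = 0.6427 g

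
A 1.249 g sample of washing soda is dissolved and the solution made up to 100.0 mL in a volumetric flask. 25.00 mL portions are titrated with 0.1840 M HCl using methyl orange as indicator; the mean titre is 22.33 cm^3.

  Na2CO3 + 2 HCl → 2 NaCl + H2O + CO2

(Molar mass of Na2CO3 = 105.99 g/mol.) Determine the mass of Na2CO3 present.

n(HCl) per titration = 0.02233 × 0.1840 = 4.109 × 10^-3 mol
From the 1:2 ratio, n(Na2CO3) in each aliquot = 1/2 × 4.109 × 10^-3 = 2.054 × 10^-3 mol
n(Na2CO3) in the whole flask = 2.054 × 10^-3 × 100.0/25.00 = 8.217 × 10^-3 mol
mass of Na2CO3 = 8.217 × 10^-3 × 105.99 = 0.8710 g

0.8710 g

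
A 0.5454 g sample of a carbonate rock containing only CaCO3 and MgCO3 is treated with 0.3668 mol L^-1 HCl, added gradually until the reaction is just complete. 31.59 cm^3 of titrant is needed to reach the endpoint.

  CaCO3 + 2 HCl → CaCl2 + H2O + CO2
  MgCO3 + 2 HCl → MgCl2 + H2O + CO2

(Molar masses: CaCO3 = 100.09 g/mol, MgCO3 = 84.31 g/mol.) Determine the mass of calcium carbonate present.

0.3612 g

n(HCl) = 0.03159 × 0.3668 = 0.01159 mol
Let x = n(CaCO3), y = n(MgCO3).
Titrant: 2x + 2y = 0.01159;  mass: 100.09x + 84.31y = 0.5454
Solving, x = 3.608 × 10^-3 mol, y = 2.185 × 10^-3 mol
mass of CaCO3 = 3.608 × 10^-3 × 100.09 = 0.3612 g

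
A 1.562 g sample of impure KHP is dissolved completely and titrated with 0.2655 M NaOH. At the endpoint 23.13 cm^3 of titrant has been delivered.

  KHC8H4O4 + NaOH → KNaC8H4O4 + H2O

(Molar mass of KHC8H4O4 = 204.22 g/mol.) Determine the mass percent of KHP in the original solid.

n(NaOH) = 0.02313 L × 0.2655 mol/L = 6.141 × 10^-3 mol
n(KHC8H4O4) = 6.141 × 10^-3 mol (1:1 ratio)
mass of KHC8H4O4 = 6.141 × 10^-3 × 204.22 g/mol = 1.254 g
% KHC8H4O4 = 1.254 / 1.562 × 100 = 80.29 %

80.29 %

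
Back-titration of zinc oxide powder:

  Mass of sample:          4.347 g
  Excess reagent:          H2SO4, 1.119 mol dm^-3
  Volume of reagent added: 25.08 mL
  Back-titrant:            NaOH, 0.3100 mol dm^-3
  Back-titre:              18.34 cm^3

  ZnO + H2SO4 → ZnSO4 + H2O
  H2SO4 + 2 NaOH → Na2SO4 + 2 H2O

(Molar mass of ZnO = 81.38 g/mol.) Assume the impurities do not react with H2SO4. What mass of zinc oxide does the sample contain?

2.053 g

n(H2SO4) added = 0.02508 × 1.119 = 0.02806 mol
n(NaOH) used in back-titration = 0.01834 × 0.3100 = 5.685 × 10^-3 mol
From the 1:2 ratio, n(H2SO4) left over = 1/2 × 5.685 × 10^-3 = 2.843 × 10^-3 mol
n(H2SO4) consumed by analyte = 0.02806 − 2.843 × 10^-3 = 0.02522 mol
n(ZnO) = 0.02522 mol (1:1 ratio)
mass of ZnO = 0.02522 × 81.38 = 2.053 g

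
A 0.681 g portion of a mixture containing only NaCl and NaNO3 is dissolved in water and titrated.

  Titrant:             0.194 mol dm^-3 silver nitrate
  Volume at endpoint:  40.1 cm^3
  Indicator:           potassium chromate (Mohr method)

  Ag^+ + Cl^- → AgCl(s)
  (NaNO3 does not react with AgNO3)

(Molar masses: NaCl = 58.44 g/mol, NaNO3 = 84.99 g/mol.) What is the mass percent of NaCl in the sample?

66.8 %

n(AgNO3) = 0.0401 × 0.194 = 7.78 × 10^-3 mol
Let x = n(NaCl), y = n(NaNO3).
Titrant: 1x = 7.78 × 10^-3;  mass: 58.44x + 84.99y = 0.681
Solving, x = 7.78 × 10^-3 mol, y = 2.66 × 10^-3 mol
mass of NaCl = 7.78 × 10^-3 × 58.44 = 0.455 g
% NaCl = 0.455 / 0.681 × 100 = 66.8 %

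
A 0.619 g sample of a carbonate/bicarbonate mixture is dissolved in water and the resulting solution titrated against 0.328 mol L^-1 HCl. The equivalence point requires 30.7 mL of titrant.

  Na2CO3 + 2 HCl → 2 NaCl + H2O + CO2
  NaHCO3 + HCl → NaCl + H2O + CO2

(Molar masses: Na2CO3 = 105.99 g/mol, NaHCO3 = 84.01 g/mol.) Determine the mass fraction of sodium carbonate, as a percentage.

62.6 %

n(HCl) = 0.0307 × 0.328 = 0.0101 mol
Let x = n(Na2CO3), y = n(NaHCO3).
Titrant: 2x + 1y = 0.0101;  mass: 105.99x + 84.01y = 0.619
Solving, x = 3.66 × 10^-3 mol, y = 2.75 × 10^-3 mol
mass of Na2CO3 = 3.66 × 10^-3 × 105.99 = 0.388 g
% Na2CO3 = 0.388 / 0.619 × 100 = 62.6 %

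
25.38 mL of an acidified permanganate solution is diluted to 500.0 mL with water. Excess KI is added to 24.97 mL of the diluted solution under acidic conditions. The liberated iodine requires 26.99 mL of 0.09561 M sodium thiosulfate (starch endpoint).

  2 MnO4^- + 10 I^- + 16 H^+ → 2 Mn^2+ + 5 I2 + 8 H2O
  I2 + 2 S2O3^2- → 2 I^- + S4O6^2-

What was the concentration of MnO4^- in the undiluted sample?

n(S2O3^2-) = 0.02699 × 0.09561 = 2.581 × 10^-3 mol
n(I2) = n(S2O3^2-)/2 = 1.290 × 10^-3 mol
From the 2:5 ratio, n(MnO4^-) in the aliquot = 2/5 × 1.290 × 10^-3 = 5.161 × 10^-4 mol
[MnO4^-]_dilute = 5.161 × 10^-4 / 0.02497 = 0.02067 mol/L
[MnO4^-]_original = 0.02067 × 500.0/25.38 = 0.4072 mol/L

0.4072 M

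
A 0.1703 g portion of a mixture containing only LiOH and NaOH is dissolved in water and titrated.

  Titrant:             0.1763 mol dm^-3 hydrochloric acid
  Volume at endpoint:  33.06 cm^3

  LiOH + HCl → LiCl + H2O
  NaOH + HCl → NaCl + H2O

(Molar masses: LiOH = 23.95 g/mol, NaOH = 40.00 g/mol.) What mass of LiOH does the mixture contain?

n(HCl) = 0.03306 × 0.1763 = 5.828 × 10^-3 mol
Let x = n(LiOH), y = n(NaOH).
Titrant: 1x + 1y = 5.828 × 10^-3;  mass: 23.95x + 40.00y = 0.1703
Solving, x = 3.915 × 10^-3 mol, y = 1.913 × 10^-3 mol
mass of LiOH = 3.915 × 10^-3 × 23.95 = 0.09377 g

0.09377 g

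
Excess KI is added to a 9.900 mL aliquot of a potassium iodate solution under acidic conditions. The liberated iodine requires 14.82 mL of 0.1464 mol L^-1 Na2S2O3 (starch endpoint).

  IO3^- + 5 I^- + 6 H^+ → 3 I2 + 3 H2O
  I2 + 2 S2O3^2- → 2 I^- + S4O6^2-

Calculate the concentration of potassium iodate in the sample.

n(S2O3^2-) = 0.01482 × 0.1464 = 2.170 × 10^-3 mol
n(I2) = n(S2O3^2-)/2 = 1.085 × 10^-3 mol
From the 1:3 ratio, n(IO3^-) in the aliquot = 1/3 × 1.085 × 10^-3 = 3.616 × 10^-4 mol
[IO3^-] = 3.616 × 10^-4 / 0.009900 = 0.03653 mol/L

0.03653 mol/L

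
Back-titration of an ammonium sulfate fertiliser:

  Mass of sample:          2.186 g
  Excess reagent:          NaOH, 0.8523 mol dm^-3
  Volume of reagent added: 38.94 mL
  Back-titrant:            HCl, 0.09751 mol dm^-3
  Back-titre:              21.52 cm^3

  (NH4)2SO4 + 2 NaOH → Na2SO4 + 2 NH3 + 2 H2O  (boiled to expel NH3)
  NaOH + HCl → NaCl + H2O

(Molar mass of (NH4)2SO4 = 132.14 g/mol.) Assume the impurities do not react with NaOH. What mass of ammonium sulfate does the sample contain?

n(NaOH) added = 0.03894 × 0.8523 = 0.03319 mol
n(HCl) used in back-titration = 0.02152 × 0.09751 = 2.098 × 10^-3 mol
n(NaOH) left over = 2.098 × 10^-3 mol (1:1 ratio)
n(NaOH) consumed by analyte = 0.03319 − 2.098 × 10^-3 = 0.03109 mol
From the 1:2 ratio, n((NH4)2SO4) = 1/2 × 0.03109 = 0.01555 mol
mass of (NH4)2SO4 = 0.01555 × 132.14 = 2.054 g

2.054 g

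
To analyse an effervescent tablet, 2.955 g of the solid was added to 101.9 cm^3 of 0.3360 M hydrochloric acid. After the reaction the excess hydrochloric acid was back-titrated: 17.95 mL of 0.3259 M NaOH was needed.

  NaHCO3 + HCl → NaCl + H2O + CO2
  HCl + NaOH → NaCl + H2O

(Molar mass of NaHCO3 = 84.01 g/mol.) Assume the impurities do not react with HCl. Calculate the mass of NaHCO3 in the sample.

n(HCl) added = 0.1019 × 0.3360 = 0.03424 mol
n(NaOH) used in back-titration = 0.01795 × 0.3259 = 5.850 × 10^-3 mol
n(HCl) left over = 5.850 × 10^-3 mol (1:1 ratio)
n(HCl) consumed by analyte = 0.03424 − 5.850 × 10^-3 = 0.02839 mol
n(NaHCO3) = 0.02839 mol (1:1 ratio)
mass of NaHCO3 = 0.02839 × 84.01 = 2.385 g

2.385 g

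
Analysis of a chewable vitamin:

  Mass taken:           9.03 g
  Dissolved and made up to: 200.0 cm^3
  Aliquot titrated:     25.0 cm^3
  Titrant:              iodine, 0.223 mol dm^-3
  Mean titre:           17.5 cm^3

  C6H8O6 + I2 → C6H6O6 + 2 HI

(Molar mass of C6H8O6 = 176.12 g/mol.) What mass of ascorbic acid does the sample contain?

n(I2) per titration = 0.0175 × 0.223 = 3.90 × 10^-3 mol
n(C6H8O6) in each aliquot = 3.90 × 10^-3 mol (1:1 ratio)
n(C6H8O6) in the whole flask = 3.90 × 10^-3 × 200.0/25.0 = 0.0312 mol
mass of C6H8O6 = 0.0312 × 176.12 = 5.50 g

5.50 g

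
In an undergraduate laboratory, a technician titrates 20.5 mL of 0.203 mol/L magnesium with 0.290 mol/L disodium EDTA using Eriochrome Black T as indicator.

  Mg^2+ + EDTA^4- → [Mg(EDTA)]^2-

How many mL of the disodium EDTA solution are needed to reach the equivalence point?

n(Mg2+) = 0.0205 L × 0.203 mol/L = 4.16 × 10^-3 mol
n(EDTA) = 4.16 × 10^-3 mol (1:1 stoichiometry)
V(EDTA) = 4.16 × 10^-3 mol / 0.290 mol/L = 0.0144 L = 14.4 mL

14.4 mL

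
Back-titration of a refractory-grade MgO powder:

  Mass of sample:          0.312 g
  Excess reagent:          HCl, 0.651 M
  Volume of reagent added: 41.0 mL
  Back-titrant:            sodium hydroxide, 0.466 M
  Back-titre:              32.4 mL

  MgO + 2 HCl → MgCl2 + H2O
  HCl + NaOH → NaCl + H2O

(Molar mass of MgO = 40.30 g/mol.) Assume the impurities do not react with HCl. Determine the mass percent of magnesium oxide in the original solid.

74.9 %

n(HCl) added = 0.0410 × 0.651 = 0.0267 mol
n(NaOH) used in back-titration = 0.0324 × 0.466 = 0.0151 mol
n(HCl) left over = 0.0151 mol (1:1 ratio)
n(HCl) consumed by analyte = 0.0267 − 0.0151 = 0.0116 mol
From the 1:2 ratio, n(MgO) = 1/2 × 0.0116 = 5.80 × 10^-3 mol
mass of MgO = 5.80 × 10^-3 × 40.30 = 0.234 g
% MgO = 0.234 / 0.312 × 100 = 74.9 %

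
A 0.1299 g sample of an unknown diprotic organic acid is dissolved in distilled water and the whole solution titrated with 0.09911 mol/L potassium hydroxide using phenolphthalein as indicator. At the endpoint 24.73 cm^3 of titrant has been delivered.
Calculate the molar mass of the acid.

n(KOH) = 0.02473 L × 0.09911 mol/L = 2.451 × 10^-3 mol
From the 1:2 ratio, n(H2A) = 1/2 × 2.451 × 10^-3 = 1.225 × 10^-3 mol
M = m / n = 0.1299 g / 1.225 × 10^-3 mol = 106.0 g/mol

106.0 g/mol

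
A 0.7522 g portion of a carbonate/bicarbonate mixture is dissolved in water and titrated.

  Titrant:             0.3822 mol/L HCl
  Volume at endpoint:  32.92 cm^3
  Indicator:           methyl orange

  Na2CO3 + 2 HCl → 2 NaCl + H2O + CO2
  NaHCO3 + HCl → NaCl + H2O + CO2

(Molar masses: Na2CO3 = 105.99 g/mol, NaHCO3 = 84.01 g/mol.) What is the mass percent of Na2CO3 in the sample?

69.24 %

n(HCl) = 0.03292 × 0.3822 = 0.01258 mol
Let x = n(Na2CO3), y = n(NaHCO3).
Titrant: 2x + 1y = 0.01258;  mass: 105.99x + 84.01y = 0.7522
Solving, x = 4.914 × 10^-3 mol, y = 2.754 × 10^-3 mol
mass of Na2CO3 = 4.914 × 10^-3 × 105.99 = 0.5208 g
% Na2CO3 = 0.5208 / 0.7522 × 100 = 69.24 %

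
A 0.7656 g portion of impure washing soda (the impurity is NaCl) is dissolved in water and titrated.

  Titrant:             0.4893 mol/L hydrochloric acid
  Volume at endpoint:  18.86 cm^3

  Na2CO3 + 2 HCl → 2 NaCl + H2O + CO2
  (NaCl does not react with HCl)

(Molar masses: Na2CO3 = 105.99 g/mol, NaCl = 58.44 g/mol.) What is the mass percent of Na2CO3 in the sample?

n(HCl) = 0.01886 × 0.4893 = 9.228 × 10^-3 mol
Let x = n(Na2CO3), y = n(NaCl).
Titrant: 2x = 9.228 × 10^-3;  mass: 105.99x + 58.44y = 0.7656
Solving, x = 4.614 × 10^-3 mol, y = 4.732 × 10^-3 mol
mass of Na2CO3 = 4.614 × 10^-3 × 105.99 = 0.4890 g
% Na2CO3 = 0.4890 / 0.7656 × 100 = 63.88 %

63.88 %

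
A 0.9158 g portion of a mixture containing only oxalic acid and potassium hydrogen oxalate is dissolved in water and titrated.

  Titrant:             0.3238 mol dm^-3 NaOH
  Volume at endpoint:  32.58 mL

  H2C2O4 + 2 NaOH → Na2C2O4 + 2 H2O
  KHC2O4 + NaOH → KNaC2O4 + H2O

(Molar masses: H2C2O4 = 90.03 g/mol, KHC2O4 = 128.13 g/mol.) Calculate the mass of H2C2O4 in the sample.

0.2361 g

n(NaOH) = 0.03258 × 0.3238 = 0.01055 mol
Let x = n(H2C2O4), y = n(KHC2O4).
Titrant: 2x + 1y = 0.01055;  mass: 90.03x + 128.13y = 0.9158
Solving, x = 2.622 × 10^-3 mol, y = 5.305 × 10^-3 mol
mass of H2C2O4 = 2.622 × 10^-3 × 90.03 = 0.2361 g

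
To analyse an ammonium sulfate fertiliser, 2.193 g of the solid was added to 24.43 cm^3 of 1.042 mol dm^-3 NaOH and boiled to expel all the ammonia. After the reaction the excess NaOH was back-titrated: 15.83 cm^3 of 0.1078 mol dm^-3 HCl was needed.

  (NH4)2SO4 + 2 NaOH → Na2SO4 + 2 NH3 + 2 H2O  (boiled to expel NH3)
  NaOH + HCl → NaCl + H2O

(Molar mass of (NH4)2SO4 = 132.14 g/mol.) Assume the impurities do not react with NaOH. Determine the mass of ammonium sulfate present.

n(NaOH) added = 0.02443 × 1.042 = 0.02546 mol
n(HCl) used in back-titration = 0.01583 × 0.1078 = 1.706 × 10^-3 mol
n(NaOH) left over = 1.706 × 10^-3 mol (1:1 ratio)
n(NaOH) consumed by analyte = 0.02546 − 1.706 × 10^-3 = 0.02375 mol
From the 1:2 ratio, n((NH4)2SO4) = 1/2 × 0.02375 = 0.01187 mol
mass of (NH4)2SO4 = 0.01187 × 132.14 = 1.569 g

1.569 g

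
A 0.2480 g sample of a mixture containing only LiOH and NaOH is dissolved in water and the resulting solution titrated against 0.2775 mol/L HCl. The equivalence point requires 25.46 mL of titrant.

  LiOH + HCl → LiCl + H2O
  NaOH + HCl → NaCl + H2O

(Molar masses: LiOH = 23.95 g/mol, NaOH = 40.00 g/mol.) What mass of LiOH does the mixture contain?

0.05164 g

n(HCl) = 0.02546 × 0.2775 = 7.065 × 10^-3 mol
Let x = n(LiOH), y = n(NaOH).
Titrant: 1x + 1y = 7.065 × 10^-3;  mass: 23.95x + 40.00y = 0.2480
Solving, x = 2.156 × 10^-3 mol, y = 4.909 × 10^-3 mol
mass of LiOH = 2.156 × 10^-3 × 23.95 = 0.05164 g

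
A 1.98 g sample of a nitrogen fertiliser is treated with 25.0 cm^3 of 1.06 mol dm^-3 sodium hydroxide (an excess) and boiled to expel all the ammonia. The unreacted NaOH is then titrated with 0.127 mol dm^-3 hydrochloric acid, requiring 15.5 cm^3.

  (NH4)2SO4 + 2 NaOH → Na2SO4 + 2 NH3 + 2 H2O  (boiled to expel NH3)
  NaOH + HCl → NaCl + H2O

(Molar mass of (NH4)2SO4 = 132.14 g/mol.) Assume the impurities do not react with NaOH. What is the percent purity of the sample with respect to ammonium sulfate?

81.9 %

n(NaOH) added = 0.0250 × 1.06 = 0.0265 mol
n(HCl) used in back-titration = 0.0155 × 0.127 = 1.97 × 10^-3 mol
n(NaOH) left over = 1.97 × 10^-3 mol (1:1 ratio)
n(NaOH) consumed by analyte = 0.0265 − 1.97 × 10^-3 = 0.0245 mol
From the 1:2 ratio, n((NH4)2SO4) = 1/2 × 0.0245 = 0.0123 mol
mass of (NH4)2SO4 = 0.0123 × 132.14 = 1.62 g
% (NH4)2SO4 = 1.62 / 1.98 × 100 = 81.9 %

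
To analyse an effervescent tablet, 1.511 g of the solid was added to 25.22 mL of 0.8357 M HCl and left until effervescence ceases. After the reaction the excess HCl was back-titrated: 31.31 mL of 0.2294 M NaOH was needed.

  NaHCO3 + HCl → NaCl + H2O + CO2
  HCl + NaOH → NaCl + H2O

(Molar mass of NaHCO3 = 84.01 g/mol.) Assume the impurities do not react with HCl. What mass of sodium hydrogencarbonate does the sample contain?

1.167 g

n(HCl) added = 0.02522 × 0.8357 = 0.02108 mol
n(NaOH) used in back-titration = 0.03131 × 0.2294 = 7.183 × 10^-3 mol
n(HCl) left over = 7.183 × 10^-3 mol (1:1 ratio)
n(HCl) consumed by analyte = 0.02108 − 7.183 × 10^-3 = 0.01389 mol
n(NaHCO3) = 0.01389 mol (1:1 ratio)
mass of NaHCO3 = 0.01389 × 84.01 = 1.167 g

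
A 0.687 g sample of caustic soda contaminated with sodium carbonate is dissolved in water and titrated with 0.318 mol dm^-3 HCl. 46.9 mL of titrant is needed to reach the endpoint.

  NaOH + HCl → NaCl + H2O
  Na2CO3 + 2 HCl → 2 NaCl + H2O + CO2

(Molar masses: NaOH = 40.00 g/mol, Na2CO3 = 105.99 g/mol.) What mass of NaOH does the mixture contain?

0.318 g

n(HCl) = 0.0469 × 0.318 = 0.0149 mol
Let x = n(NaOH), y = n(Na2CO3).
Titrant: 1x + 2y = 0.0149;  mass: 40.00x + 105.99y = 0.687
Solving, x = 7.96 × 10^-3 mol, y = 3.48 × 10^-3 mol
mass of NaOH = 7.96 × 10^-3 × 40.00 = 0.318 g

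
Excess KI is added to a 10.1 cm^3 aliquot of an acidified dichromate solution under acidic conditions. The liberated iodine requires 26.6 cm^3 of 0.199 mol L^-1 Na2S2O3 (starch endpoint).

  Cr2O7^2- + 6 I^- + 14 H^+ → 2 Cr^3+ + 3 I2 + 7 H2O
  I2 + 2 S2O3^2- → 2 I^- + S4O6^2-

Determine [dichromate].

n(S2O3^2-) = 0.0266 × 0.199 = 5.29 × 10^-3 mol
n(I2) = n(S2O3^2-)/2 = 2.65 × 10^-3 mol
From the 1:3 ratio, n(Cr2O7^2-) in the aliquot = 1/3 × 2.65 × 10^-3 = 8.82 × 10^-4 mol
[Cr2O7^2-] = 8.82 × 10^-4 / 0.0101 = 0.0873 mol/L

0.0873 mol/L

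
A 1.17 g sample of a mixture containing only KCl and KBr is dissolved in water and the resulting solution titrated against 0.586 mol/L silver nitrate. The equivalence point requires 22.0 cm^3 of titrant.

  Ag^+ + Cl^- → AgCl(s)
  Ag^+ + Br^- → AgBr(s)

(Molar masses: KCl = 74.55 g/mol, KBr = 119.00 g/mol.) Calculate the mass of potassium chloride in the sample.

n(AgNO3) = 0.0220 × 0.586 = 0.0129 mol
Let x = n(KCl), y = n(KBr).
Titrant: 1x + 1y = 0.0129;  mass: 74.55x + 119.00y = 1.17
Solving, x = 8.19 × 10^-3 mol, y = 4.70 × 10^-3 mol
mass of KCl = 8.19 × 10^-3 × 74.55 = 0.611 g

0.611 g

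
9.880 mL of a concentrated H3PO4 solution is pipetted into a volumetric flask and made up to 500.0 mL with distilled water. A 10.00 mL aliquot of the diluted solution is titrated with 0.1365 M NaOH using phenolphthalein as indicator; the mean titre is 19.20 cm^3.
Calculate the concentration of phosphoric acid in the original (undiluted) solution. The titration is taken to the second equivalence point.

H3PO4 + 2 NaOH → Na2HPO4 + 2 H2O
n(NaOH) = 0.01920 × 0.1365 = 2.621 × 10^-3 mol
From the 1:2 ratio, n(H3PO4) in the aliquot = 1/2 × 2.621 × 10^-3 = 1.310 × 10^-3 mol
[H3PO4]_dilute = 1.310 × 10^-3 / 0.01000 = 0.1310 mol/L
Dilution factor = 500.0 / 9.880 = 50.61
[H3PO4]_stock = 0.1310 × 50.61 = 6.632 mol/L

6.632 M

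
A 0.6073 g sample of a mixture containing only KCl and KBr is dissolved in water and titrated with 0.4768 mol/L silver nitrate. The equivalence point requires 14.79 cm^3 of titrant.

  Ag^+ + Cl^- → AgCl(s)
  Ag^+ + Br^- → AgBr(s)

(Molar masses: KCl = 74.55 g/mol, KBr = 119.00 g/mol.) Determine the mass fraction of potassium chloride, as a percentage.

n(AgNO3) = 0.01479 × 0.4768 = 7.052 × 10^-3 mol
Let x = n(KCl), y = n(KBr).
Titrant: 1x + 1y = 7.052 × 10^-3;  mass: 74.55x + 119.00y = 0.6073
Solving, x = 5.216 × 10^-3 mol, y = 1.835 × 10^-3 mol
mass of KCl = 5.216 × 10^-3 × 74.55 = 0.3889 g
% KCl = 0.3889 / 0.6073 × 100 = 64.04 %

64.04 %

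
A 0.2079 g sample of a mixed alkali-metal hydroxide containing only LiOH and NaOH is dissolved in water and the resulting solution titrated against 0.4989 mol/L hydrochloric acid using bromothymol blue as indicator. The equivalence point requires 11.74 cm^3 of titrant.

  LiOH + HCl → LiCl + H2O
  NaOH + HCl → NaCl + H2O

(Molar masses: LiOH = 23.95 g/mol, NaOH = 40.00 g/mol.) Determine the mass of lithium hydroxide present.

n(HCl) = 0.01174 × 0.4989 = 5.857 × 10^-3 mol
Let x = n(LiOH), y = n(NaOH).
Titrant: 1x + 1y = 5.857 × 10^-3;  mass: 23.95x + 40.00y = 0.2079
Solving, x = 1.644 × 10^-3 mol, y = 4.213 × 10^-3 mol
mass of LiOH = 1.644 × 10^-3 × 23.95 = 0.03937 g

0.03937 g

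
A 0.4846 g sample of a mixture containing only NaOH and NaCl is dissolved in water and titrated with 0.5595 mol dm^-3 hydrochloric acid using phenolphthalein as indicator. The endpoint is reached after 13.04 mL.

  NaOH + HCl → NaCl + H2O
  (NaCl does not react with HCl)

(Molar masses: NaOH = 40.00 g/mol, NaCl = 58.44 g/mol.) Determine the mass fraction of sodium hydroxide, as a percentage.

n(HCl) = 0.01304 × 0.5595 = 7.296 × 10^-3 mol
Let x = n(NaOH), y = n(NaCl).
Titrant: 1x = 7.296 × 10^-3;  mass: 40.00x + 58.44y = 0.4846
Solving, x = 7.296 × 10^-3 mol, y = 3.299 × 10^-3 mol
mass of NaOH = 7.296 × 10^-3 × 40.00 = 0.2918 g
% NaOH = 0.2918 / 0.4846 × 100 = 60.22 %

60.22 %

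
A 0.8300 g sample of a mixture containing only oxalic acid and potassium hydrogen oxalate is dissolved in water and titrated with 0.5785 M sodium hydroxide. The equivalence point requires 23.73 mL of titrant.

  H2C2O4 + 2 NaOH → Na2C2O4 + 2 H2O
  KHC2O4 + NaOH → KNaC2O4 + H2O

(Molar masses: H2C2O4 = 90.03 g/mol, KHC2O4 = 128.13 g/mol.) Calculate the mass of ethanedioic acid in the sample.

0.5031 g

n(NaOH) = 0.02373 × 0.5785 = 0.01373 mol
Let x = n(H2C2O4), y = n(KHC2O4).
Titrant: 2x + 1y = 0.01373;  mass: 90.03x + 128.13y = 0.8300
Solving, x = 5.588 × 10^-3 mol, y = 2.551 × 10^-3 mol
mass of H2C2O4 = 5.588 × 10^-3 × 90.03 = 0.5031 g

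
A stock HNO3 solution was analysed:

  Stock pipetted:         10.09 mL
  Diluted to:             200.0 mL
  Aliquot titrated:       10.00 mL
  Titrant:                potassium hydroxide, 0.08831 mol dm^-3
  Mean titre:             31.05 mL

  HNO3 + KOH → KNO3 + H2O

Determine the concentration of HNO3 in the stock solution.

n(KOH) = 0.03105 × 0.08831 = 2.742 × 10^-3 mol
n(HNO3) in the aliquot = 2.742 × 10^-3 mol (1:1 ratio)
[HNO3]_dilute = 2.742 × 10^-3 / 0.01000 = 0.2742 mol/L
Dilution factor = 200.0 / 10.09 = 19.82
[HNO3]_stock = 0.2742 × 19.82 = 5.435 mol/L

5.435 mol/L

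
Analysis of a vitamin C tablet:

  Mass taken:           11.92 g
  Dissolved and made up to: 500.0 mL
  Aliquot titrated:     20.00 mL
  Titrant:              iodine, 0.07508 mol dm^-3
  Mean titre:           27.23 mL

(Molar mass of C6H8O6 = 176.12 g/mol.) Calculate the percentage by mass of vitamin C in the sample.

C6H8O6 + I2 → C6H6O6 + 2 HI
n(I2) per titration = 0.02723 × 0.07508 = 2.044 × 10^-3 mol
n(C6H8O6) in each aliquot = 2.044 × 10^-3 mol (1:1 ratio)
n(C6H8O6) in the whole flask = 2.044 × 10^-3 × 500.0/20.00 = 0.05111 mol
mass of C6H8O6 = 0.05111 × 176.12 = 9.002 g
% C6H8O6 = 9.002 / 11.92 × 100 = 75.52 %

75.52 %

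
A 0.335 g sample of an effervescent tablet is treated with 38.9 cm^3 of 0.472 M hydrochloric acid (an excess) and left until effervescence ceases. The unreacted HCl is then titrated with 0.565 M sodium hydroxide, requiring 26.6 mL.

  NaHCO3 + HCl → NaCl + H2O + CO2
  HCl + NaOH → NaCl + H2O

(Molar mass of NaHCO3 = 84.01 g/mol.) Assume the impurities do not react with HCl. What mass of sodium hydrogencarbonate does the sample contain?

0.280 g

n(HCl) added = 0.0389 × 0.472 = 0.0184 mol
n(NaOH) used in back-titration = 0.0266 × 0.565 = 0.0150 mol
n(HCl) left over = 0.0150 mol (1:1 ratio)
n(HCl) consumed by analyte = 0.0184 − 0.0150 = 3.33 × 10^-3 mol
n(NaHCO3) = 3.33 × 10^-3 mol (1:1 ratio)
mass of NaHCO3 = 3.33 × 10^-3 × 84.01 = 0.280 g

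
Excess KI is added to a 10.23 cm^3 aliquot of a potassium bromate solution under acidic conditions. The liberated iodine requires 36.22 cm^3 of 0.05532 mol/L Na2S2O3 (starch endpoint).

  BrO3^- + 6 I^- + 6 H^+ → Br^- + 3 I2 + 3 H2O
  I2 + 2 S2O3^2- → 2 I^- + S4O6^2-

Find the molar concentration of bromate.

0.03264 mol/L

n(S2O3^2-) = 0.03622 × 0.05532 = 2.004 × 10^-3 mol
n(I2) = n(S2O3^2-)/2 = 1.002 × 10^-3 mol
From the 1:3 ratio, n(BrO3^-) in the aliquot = 1/3 × 1.002 × 10^-3 = 3.339 × 10^-4 mol
[BrO3^-] = 3.339 × 10^-4 / 0.01023 = 0.03264 mol/L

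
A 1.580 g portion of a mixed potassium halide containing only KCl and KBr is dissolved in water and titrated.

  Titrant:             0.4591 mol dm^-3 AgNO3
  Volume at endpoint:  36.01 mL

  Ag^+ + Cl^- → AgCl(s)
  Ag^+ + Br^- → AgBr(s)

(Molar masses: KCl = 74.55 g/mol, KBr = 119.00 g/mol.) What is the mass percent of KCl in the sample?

n(AgNO3) = 0.03601 × 0.4591 = 0.01653 mol
Let x = n(KCl), y = n(KBr).
Titrant: 1x + 1y = 0.01653;  mass: 74.55x + 119.00y = 1.580
Solving, x = 8.714 × 10^-3 mol, y = 7.818 × 10^-3 mol
mass of KCl = 8.714 × 10^-3 × 74.55 = 0.6496 g
% KCl = 0.6496 / 1.580 × 100 = 41.12 %

41.12 %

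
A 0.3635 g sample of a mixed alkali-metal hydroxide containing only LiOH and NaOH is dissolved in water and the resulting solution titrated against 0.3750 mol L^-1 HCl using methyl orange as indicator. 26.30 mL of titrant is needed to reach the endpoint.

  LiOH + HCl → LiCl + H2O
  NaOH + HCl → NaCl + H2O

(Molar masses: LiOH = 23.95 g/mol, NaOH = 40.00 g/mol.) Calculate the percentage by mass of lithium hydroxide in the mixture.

12.73 %

n(HCl) = 0.02630 × 0.3750 = 9.863 × 10^-3 mol
Let x = n(LiOH), y = n(NaOH).
Titrant: 1x + 1y = 9.863 × 10^-3;  mass: 23.95x + 40.00y = 0.3635
Solving, x = 1.931 × 10^-3 mol, y = 7.931 × 10^-3 mol
mass of LiOH = 1.931 × 10^-3 × 23.95 = 0.04626 g
% LiOH = 0.04626 / 0.3635 × 100 = 12.73 %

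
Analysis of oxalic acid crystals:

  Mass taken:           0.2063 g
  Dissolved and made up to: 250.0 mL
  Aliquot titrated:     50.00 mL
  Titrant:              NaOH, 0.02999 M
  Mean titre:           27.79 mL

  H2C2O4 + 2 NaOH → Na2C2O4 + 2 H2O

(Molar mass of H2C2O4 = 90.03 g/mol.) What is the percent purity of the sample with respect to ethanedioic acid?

90.93 %

n(NaOH) per titration = 0.02779 × 0.02999 = 8.334 × 10^-4 mol
From the 1:2 ratio, n(H2C2O4) in each aliquot = 1/2 × 8.334 × 10^-4 = 4.167 × 10^-4 mol
n(H2C2O4) in the whole flask = 4.167 × 10^-4 × 250.0/50.00 = 2.084 × 10^-3 mol
mass of H2C2O4 = 2.084 × 10^-3 × 90.03 = 0.1876 g
% H2C2O4 = 0.1876 / 0.2063 × 100 = 90.93 %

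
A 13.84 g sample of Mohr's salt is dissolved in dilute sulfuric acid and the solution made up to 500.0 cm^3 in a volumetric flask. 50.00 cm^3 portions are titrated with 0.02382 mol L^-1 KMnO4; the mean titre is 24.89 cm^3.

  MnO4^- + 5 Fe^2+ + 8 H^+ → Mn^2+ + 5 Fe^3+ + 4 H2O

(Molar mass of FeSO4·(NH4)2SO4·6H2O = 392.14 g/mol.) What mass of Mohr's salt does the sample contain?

11.62 g

n(KMnO4) per titration = 0.02489 × 0.02382 = 5.929 × 10^-4 mol
From the 5:1 ratio, n(FeSO4·(NH4)2SO4·6H2O) in each aliquot = 5/1 × 5.929 × 10^-4 = 2.964 × 10^-3 mol
n(FeSO4·(NH4)2SO4·6H2O) in the whole flask = 2.964 × 10^-3 × 500.0/50.00 = 0.02964 mol
mass of FeSO4·(NH4)2SO4·6H2O = 0.02964 × 392.14 = 11.62 g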